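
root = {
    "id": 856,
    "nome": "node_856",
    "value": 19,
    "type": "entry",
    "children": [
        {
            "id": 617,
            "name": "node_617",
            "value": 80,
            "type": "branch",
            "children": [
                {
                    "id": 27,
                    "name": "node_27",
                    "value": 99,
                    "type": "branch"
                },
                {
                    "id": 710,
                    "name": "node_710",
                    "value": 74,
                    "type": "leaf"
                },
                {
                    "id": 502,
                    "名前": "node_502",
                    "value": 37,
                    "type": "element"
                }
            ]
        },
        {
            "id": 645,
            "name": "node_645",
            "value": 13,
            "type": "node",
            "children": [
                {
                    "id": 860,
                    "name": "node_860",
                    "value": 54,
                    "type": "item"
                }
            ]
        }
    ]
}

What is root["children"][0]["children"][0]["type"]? "branch"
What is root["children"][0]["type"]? "branch"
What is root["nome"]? "node_856"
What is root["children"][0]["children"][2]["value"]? 37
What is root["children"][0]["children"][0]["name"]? "node_27"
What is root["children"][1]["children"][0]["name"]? "node_860"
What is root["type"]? "entry"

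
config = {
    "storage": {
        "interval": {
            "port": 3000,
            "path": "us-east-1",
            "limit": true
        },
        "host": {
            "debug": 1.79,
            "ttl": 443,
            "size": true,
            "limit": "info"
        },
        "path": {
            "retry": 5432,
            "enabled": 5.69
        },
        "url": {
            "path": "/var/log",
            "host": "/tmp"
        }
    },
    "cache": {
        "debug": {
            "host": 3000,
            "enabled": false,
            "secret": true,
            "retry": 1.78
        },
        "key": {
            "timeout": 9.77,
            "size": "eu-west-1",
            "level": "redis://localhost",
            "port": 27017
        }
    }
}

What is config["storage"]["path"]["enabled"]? 5.69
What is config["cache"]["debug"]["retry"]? 1.78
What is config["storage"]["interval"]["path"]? "us-east-1"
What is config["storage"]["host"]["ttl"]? 443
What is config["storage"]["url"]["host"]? "/tmp"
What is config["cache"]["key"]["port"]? 27017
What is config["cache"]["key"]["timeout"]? 9.77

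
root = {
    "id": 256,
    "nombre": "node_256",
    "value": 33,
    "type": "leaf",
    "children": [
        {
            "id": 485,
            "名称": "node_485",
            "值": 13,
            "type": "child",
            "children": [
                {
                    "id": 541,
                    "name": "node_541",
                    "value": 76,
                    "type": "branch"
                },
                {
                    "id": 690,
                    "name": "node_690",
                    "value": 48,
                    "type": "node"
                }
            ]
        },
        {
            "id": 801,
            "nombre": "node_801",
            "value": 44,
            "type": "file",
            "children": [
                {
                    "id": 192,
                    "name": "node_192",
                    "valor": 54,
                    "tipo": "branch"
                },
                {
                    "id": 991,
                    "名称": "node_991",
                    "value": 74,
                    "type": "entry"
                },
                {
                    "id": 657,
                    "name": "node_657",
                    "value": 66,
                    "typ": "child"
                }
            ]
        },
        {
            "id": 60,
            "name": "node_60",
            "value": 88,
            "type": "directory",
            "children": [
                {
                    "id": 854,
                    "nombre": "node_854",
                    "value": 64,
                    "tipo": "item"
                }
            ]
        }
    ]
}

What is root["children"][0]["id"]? 485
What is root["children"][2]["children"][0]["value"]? 64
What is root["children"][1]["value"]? 44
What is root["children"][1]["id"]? 801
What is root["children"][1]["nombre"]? "node_801"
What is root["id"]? 256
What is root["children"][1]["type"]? "file"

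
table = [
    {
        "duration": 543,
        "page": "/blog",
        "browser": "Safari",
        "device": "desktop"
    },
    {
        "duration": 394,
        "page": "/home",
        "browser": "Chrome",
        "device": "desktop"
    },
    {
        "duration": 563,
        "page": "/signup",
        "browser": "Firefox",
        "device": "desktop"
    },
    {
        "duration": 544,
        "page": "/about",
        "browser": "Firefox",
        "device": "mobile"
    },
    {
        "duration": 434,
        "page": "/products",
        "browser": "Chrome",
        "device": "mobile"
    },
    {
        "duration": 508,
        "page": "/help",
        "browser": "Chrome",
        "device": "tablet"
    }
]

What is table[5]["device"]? "tablet"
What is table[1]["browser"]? "Chrome"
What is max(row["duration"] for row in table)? 563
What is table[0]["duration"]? 543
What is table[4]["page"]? "/products"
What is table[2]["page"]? "/signup"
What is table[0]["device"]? "desktop"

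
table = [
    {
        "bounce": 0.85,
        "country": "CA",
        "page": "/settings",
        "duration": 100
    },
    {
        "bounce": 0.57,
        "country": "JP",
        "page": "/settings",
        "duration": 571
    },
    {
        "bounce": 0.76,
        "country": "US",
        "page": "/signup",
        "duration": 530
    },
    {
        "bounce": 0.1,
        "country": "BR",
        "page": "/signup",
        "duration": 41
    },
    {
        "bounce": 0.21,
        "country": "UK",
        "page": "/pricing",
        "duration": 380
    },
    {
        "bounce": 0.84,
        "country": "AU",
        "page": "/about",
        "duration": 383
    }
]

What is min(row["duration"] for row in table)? 41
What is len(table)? 6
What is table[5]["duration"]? 383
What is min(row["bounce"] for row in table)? 0.1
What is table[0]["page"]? "/settings"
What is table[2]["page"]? "/signup"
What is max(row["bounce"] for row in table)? 0.85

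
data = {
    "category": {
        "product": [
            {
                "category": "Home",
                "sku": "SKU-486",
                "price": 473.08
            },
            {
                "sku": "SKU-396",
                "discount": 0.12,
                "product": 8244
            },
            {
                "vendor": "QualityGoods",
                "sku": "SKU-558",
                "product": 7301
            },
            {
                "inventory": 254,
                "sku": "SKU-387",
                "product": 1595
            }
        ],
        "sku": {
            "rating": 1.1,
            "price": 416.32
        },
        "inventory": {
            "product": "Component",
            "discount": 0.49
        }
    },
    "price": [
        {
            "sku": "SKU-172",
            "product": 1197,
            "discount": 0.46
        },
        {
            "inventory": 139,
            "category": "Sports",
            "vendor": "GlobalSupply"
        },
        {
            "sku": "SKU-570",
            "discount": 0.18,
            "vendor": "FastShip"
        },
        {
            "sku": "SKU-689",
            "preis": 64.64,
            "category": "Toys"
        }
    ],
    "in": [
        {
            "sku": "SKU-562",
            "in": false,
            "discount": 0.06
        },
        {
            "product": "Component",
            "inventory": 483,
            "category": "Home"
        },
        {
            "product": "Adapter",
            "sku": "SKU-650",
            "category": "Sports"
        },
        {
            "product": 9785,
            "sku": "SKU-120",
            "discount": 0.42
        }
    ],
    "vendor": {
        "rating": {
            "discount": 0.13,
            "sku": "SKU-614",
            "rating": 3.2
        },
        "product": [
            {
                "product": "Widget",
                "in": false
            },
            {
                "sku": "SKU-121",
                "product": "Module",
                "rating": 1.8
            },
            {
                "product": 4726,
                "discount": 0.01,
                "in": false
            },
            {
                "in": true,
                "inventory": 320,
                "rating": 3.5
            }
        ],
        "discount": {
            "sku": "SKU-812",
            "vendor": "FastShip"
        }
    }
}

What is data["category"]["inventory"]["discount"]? 0.49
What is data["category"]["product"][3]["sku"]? "SKU-387"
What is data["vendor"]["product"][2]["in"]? False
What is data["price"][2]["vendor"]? "FastShip"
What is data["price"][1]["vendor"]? "GlobalSupply"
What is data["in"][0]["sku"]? "SKU-562"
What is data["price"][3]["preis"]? 64.64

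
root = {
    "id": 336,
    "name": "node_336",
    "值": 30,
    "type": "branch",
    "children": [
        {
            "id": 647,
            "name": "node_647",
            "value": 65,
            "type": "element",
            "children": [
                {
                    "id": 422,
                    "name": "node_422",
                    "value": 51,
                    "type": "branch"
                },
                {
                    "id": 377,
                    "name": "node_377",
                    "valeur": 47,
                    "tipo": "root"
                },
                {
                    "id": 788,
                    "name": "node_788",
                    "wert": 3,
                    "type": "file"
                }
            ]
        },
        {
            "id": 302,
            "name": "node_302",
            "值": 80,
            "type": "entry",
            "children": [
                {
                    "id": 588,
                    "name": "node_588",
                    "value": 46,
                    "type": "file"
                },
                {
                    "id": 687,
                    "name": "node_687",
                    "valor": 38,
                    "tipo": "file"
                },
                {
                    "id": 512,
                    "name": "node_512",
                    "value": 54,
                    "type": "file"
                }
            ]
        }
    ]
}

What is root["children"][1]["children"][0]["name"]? "node_588"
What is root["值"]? 30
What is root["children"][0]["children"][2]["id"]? 788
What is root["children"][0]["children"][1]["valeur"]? 47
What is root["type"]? "branch"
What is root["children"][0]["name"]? "node_647"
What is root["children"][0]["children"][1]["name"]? "node_377"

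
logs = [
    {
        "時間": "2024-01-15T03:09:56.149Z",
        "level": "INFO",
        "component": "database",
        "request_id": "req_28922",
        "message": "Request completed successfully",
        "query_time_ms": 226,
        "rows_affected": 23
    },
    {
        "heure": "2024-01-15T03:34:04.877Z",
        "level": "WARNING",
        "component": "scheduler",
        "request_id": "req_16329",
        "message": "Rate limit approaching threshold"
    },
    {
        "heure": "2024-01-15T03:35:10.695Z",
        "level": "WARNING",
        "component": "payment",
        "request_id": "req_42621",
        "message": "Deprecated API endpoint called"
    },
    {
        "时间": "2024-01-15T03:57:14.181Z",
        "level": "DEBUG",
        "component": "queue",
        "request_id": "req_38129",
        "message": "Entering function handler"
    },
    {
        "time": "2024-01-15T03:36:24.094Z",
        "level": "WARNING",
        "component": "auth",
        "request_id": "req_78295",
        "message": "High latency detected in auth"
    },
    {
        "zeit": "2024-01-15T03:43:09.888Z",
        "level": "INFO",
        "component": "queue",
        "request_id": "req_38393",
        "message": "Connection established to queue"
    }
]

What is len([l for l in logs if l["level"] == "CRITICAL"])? 0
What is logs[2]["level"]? "WARNING"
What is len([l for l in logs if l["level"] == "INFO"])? 2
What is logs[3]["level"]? "DEBUG"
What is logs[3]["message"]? "Entering function handler"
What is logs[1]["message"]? "Rate limit approaching threshold"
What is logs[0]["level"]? "INFO"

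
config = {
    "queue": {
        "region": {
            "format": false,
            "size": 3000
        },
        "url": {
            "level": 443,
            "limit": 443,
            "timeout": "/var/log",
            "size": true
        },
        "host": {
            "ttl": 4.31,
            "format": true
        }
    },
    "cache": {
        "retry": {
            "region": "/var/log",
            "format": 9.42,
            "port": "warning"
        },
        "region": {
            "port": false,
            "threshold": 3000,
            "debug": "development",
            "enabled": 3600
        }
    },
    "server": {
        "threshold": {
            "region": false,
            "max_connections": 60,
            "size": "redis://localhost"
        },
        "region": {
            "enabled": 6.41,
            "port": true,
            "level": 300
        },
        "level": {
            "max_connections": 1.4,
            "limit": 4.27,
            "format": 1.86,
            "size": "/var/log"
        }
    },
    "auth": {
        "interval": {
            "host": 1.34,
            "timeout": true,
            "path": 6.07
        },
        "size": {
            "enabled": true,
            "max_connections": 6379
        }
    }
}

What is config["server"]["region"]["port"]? True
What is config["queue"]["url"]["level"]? 443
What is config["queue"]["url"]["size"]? True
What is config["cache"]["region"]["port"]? False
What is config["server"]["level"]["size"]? "/var/log"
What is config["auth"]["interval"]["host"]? 1.34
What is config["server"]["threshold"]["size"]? "redis://localhost"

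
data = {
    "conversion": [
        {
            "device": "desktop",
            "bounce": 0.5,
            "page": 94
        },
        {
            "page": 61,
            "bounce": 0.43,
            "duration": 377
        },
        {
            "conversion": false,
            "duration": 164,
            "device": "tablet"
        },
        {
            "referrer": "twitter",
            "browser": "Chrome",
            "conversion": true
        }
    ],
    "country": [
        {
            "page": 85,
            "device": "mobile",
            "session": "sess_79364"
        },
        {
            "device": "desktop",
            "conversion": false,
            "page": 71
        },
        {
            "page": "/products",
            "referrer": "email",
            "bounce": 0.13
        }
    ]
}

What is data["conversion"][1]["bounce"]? 0.43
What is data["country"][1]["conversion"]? False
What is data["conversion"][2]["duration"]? 164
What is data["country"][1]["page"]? 71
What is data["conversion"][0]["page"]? 94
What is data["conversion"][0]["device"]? "desktop"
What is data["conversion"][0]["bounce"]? 0.5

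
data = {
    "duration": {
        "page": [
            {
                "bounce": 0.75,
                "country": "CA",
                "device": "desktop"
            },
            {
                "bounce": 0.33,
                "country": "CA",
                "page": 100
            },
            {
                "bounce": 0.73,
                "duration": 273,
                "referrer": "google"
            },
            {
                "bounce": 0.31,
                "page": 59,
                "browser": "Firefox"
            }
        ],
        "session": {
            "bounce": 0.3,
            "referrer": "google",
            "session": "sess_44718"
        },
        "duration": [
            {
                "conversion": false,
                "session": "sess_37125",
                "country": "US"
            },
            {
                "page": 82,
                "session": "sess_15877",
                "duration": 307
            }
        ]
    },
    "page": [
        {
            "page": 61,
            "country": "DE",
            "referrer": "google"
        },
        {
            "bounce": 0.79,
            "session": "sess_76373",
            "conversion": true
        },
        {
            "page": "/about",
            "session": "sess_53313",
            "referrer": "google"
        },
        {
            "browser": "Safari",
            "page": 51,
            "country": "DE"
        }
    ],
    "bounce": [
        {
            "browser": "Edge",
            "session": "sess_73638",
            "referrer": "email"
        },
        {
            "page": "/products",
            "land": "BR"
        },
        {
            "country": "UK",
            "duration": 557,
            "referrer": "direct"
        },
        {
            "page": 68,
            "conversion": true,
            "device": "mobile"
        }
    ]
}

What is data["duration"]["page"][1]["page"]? 100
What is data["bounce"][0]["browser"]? "Edge"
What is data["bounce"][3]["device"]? "mobile"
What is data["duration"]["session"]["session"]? "sess_44718"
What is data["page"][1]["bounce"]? 0.79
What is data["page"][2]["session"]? "sess_53313"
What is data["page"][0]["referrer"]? "google"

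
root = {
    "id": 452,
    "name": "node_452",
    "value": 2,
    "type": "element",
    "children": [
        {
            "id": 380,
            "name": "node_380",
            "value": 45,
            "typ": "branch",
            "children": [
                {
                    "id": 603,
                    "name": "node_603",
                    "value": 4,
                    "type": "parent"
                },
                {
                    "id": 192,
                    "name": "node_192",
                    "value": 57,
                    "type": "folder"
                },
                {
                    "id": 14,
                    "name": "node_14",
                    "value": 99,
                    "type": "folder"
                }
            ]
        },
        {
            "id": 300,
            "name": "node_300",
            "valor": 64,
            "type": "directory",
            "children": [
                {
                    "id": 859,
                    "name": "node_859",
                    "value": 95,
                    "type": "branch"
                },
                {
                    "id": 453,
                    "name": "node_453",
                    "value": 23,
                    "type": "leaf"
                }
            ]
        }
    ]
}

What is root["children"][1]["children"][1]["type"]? "leaf"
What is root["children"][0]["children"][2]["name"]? "node_14"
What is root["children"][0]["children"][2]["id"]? 14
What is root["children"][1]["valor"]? 64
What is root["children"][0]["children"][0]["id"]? 603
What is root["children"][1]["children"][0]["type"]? "branch"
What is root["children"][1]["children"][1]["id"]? 453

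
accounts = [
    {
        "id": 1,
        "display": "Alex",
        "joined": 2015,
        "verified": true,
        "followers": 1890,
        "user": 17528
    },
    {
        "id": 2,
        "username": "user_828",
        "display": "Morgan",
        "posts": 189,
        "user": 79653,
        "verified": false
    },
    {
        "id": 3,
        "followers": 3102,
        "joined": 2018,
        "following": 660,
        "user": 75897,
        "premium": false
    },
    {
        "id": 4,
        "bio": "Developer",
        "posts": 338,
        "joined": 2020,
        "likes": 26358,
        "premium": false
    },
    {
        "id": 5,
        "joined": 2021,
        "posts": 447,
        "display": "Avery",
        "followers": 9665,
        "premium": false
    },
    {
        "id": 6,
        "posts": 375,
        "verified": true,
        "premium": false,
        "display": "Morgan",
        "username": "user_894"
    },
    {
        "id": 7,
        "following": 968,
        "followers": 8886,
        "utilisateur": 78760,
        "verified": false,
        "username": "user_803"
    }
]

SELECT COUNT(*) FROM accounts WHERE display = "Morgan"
2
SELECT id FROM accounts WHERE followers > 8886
[5]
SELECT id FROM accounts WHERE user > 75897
[2]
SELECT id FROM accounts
[1, 2, 3, 4, 5, 6, 7]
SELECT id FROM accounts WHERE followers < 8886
[1, 3]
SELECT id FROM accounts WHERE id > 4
[5, 6, 7]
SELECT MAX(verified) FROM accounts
True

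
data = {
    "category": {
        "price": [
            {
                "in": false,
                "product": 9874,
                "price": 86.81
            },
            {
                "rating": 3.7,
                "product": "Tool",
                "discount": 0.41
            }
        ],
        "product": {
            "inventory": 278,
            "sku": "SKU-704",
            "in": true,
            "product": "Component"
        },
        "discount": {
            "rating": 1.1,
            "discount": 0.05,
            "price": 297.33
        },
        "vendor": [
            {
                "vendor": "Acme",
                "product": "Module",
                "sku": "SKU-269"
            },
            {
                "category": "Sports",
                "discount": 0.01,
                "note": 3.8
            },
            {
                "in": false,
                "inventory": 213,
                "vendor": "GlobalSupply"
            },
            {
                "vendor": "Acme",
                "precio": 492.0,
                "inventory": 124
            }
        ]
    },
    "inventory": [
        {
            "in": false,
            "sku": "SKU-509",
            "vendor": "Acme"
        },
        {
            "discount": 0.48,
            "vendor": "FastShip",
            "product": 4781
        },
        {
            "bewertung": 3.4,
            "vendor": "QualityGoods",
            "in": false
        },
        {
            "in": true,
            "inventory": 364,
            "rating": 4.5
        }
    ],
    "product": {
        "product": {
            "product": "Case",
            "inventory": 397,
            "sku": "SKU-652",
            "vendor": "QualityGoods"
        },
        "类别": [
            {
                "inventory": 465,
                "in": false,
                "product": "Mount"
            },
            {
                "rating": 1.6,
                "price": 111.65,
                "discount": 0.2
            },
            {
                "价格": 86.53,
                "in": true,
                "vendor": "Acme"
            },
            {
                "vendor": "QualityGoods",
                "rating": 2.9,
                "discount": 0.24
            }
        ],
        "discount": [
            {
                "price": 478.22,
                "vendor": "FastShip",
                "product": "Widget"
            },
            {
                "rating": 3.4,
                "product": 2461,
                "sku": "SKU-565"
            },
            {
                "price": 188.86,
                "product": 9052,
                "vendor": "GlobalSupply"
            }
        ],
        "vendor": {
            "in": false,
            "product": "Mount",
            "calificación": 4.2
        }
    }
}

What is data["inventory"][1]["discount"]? 0.48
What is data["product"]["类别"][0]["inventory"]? 465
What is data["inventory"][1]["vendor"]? "FastShip"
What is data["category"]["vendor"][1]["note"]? 3.8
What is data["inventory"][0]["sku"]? "SKU-509"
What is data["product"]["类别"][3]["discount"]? 0.24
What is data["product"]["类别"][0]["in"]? False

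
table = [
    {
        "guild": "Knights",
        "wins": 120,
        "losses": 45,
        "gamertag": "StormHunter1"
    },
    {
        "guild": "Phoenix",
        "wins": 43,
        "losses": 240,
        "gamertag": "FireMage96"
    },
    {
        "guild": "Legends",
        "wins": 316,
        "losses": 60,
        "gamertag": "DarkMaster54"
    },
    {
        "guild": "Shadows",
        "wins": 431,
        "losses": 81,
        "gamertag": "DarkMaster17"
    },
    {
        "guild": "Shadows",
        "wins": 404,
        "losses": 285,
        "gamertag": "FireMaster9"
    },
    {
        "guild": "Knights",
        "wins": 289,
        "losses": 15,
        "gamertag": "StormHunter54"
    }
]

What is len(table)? 6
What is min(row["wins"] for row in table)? 43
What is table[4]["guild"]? "Shadows"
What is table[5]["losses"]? 15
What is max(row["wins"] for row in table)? 431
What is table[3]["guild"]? "Shadows"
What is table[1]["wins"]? 43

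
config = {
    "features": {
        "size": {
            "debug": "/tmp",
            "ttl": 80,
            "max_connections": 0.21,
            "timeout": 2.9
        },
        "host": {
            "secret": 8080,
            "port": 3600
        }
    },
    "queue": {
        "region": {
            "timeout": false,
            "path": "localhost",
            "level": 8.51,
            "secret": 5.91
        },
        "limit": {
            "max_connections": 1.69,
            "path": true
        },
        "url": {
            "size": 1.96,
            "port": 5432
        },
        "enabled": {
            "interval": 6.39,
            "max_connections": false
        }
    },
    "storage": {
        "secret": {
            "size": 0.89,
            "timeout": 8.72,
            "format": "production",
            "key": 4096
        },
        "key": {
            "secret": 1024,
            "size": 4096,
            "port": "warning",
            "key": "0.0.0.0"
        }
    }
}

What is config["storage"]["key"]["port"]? "warning"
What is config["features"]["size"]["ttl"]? 80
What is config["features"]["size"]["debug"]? "/tmp"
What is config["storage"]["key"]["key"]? "0.0.0.0"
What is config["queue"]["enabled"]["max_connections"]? False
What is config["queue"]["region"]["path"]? "localhost"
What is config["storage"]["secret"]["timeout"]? 8.72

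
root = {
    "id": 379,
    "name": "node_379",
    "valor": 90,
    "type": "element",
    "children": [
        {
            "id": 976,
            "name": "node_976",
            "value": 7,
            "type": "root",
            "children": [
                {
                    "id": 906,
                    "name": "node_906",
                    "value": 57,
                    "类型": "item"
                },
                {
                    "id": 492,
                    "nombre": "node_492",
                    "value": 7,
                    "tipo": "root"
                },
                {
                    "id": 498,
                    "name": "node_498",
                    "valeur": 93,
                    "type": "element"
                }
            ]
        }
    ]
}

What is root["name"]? "node_379"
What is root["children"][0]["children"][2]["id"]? 498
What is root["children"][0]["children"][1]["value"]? 7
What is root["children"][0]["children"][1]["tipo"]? "root"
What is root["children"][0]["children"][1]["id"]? 492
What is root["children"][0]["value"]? 7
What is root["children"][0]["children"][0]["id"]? 906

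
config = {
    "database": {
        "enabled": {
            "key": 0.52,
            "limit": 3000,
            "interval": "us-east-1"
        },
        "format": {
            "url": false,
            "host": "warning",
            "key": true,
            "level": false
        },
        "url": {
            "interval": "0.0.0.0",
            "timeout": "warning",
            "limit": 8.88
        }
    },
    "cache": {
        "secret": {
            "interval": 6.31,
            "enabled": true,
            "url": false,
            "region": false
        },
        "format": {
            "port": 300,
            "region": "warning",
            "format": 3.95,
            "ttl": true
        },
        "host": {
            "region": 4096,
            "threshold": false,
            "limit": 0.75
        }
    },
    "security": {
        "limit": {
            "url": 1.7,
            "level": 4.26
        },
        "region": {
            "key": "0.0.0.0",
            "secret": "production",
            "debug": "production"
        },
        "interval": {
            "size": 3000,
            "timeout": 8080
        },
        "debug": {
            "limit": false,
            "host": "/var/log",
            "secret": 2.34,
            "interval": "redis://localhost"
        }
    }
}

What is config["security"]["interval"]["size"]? 3000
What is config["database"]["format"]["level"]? False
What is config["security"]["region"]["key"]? "0.0.0.0"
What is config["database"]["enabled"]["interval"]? "us-east-1"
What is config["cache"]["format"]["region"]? "warning"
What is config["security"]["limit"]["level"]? 4.26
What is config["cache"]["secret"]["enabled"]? True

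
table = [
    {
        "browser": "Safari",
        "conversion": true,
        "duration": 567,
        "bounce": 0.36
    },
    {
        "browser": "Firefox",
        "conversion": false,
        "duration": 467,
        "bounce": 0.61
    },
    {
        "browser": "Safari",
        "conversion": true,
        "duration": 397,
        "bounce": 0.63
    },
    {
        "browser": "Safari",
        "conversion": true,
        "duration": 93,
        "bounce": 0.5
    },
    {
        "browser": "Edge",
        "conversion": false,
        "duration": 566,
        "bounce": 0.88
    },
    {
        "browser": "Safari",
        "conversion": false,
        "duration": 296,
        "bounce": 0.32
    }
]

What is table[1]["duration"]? 467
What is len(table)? 6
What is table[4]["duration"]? 566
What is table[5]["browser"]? "Safari"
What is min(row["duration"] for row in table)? 93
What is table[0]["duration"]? 567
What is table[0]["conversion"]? True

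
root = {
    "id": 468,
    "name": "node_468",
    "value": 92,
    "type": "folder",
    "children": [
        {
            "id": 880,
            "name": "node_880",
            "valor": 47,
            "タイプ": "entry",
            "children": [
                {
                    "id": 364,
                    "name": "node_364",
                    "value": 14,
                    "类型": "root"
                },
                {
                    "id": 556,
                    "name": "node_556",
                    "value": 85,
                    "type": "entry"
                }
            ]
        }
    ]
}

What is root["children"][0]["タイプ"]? "entry"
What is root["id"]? 468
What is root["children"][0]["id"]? 880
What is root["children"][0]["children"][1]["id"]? 556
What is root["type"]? "folder"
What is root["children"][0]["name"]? "node_880"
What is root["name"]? "node_468"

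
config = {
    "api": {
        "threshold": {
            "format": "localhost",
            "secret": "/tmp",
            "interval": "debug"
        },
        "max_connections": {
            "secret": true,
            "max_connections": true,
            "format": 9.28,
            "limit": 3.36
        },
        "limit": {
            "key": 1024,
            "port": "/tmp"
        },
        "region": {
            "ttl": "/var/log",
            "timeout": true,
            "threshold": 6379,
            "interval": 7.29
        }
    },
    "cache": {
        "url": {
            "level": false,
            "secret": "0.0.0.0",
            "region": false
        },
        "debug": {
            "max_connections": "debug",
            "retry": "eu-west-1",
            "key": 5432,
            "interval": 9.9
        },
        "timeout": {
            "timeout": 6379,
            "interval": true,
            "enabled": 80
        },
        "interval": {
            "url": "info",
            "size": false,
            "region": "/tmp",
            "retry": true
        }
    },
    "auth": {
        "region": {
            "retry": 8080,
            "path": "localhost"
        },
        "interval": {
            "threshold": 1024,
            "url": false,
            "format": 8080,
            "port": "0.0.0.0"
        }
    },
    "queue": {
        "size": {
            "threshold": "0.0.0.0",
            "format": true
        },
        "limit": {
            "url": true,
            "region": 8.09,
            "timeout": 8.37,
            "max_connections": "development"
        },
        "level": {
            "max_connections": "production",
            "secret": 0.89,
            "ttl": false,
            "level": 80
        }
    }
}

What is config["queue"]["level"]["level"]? 80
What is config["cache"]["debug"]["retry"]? "eu-west-1"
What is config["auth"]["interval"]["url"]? False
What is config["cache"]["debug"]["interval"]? 9.9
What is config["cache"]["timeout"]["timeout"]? 6379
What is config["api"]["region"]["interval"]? 7.29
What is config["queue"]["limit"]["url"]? True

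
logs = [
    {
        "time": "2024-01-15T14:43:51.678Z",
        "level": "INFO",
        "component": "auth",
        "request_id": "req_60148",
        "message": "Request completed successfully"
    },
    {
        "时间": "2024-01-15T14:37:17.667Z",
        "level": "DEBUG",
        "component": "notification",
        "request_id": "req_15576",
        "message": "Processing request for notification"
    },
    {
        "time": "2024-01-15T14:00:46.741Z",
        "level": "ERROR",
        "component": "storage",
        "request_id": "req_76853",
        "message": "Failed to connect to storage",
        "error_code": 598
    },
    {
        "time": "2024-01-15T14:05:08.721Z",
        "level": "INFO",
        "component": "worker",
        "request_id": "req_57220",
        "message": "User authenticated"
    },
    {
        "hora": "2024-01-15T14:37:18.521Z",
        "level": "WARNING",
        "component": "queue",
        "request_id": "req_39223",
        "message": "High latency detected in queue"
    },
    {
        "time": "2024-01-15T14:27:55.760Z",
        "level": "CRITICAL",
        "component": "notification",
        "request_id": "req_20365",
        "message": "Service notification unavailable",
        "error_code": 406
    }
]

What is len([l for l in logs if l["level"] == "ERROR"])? 1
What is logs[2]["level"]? "ERROR"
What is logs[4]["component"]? "queue"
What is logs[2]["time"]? "2024-01-15T14:00:46.741Z"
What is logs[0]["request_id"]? "req_60148"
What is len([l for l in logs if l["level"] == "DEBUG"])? 1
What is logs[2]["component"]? "storage"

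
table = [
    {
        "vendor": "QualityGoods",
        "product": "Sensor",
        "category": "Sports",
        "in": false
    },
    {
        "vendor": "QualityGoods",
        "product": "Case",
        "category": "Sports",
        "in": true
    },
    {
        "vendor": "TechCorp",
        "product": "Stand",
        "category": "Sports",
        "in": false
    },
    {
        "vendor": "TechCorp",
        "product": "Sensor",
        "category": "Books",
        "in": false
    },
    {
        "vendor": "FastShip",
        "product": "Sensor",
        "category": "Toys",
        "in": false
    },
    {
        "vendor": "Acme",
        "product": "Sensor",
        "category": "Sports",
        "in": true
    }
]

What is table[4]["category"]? "Toys"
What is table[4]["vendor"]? "FastShip"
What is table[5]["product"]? "Sensor"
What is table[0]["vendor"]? "QualityGoods"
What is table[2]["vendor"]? "TechCorp"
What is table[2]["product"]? "Stand"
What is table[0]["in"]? False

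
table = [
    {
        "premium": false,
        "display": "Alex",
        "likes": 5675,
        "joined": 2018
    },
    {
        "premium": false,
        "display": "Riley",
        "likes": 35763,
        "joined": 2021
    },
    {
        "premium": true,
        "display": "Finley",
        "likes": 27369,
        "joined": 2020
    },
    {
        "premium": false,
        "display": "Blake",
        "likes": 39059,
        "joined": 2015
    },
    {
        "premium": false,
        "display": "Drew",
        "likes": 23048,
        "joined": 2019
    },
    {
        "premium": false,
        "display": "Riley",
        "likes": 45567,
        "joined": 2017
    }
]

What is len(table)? 6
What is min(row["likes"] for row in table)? 5675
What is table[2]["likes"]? 27369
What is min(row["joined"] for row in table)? 2015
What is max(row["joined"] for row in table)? 2021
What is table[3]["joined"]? 2015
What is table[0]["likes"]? 5675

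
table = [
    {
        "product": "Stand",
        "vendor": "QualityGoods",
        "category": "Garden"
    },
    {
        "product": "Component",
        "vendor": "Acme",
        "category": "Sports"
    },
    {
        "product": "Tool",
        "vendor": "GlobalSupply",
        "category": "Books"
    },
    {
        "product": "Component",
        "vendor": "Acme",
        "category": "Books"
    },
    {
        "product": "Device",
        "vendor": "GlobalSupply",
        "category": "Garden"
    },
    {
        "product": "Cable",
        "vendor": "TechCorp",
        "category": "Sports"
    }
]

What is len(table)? 6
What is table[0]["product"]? "Stand"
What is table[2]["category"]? "Books"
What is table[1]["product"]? "Component"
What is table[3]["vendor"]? "Acme"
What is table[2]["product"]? "Tool"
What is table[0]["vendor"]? "QualityGoods"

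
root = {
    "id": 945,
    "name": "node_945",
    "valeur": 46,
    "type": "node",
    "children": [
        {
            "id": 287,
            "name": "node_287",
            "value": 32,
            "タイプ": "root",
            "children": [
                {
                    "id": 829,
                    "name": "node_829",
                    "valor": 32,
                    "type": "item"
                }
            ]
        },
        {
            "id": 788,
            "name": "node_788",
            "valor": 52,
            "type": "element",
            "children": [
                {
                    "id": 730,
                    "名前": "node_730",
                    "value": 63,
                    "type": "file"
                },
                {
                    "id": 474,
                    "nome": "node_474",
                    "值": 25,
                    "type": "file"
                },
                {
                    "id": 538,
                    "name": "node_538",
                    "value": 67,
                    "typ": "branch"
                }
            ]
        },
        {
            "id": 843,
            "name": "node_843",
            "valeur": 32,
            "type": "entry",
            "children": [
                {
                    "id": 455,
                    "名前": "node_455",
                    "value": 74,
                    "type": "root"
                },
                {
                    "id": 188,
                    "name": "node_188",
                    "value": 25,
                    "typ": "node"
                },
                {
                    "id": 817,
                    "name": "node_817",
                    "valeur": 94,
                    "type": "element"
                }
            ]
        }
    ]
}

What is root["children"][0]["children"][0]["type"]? "item"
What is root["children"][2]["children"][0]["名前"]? "node_455"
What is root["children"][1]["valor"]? 52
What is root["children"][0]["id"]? 287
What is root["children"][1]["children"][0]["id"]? 730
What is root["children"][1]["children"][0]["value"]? 63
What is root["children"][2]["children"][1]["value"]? 25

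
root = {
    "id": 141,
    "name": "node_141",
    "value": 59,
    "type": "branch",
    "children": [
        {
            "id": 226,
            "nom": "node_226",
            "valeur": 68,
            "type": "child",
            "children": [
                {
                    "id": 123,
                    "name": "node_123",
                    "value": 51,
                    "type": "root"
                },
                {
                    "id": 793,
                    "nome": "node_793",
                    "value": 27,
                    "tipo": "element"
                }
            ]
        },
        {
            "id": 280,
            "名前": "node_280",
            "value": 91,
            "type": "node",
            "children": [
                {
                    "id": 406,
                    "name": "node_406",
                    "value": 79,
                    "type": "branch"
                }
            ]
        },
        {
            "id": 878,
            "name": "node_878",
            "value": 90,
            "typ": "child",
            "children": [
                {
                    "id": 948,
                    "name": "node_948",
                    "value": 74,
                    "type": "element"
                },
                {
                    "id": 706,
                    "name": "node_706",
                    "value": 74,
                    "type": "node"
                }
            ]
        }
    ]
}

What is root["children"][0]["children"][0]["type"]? "root"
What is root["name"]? "node_141"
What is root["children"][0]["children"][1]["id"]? 793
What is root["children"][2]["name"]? "node_878"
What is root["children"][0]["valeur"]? 68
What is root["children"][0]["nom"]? "node_226"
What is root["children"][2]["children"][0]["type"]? "element"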